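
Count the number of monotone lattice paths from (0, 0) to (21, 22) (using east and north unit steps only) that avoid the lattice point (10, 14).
Number of paths = 903813830868

Total paths from (0, 0) to (21, 22): C(43, 21) = 1052049481860. Paths through (10, 14): (paths (0, 0) → (10, 14)) × (paths (10, 14) → (21, 22)) = C(24, 10) · C(19, 11) = 1961256 · 75582 = 148235650992. Avoidance count = 1052049481860 − 148235650992 = 903813830868.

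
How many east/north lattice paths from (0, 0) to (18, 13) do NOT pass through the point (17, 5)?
Number of paths = 206016069

Total paths from (0, 0) to (18, 13): C(31, 18) = 206253075. Paths through (17, 5): (paths (0, 0) → (17, 5)) × (paths (17, 5) → (18, 13)) = C(22, 17) · C(9, 1) = 26334 · 9 = 237006. Avoidance count = 206253075 − 237006 = 206016069.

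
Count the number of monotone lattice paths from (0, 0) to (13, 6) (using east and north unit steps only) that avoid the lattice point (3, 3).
Number of paths = 21412

Total paths from (0, 0) to (13, 6): C(19, 13) = 27132. Paths through (3, 3): (paths (0, 0) → (3, 3)) × (paths (3, 3) → (13, 6)) = C(6, 3) · C(13, 10) = 20 · 286 = 5720. Avoidance count = 27132 − 5720 = 21412.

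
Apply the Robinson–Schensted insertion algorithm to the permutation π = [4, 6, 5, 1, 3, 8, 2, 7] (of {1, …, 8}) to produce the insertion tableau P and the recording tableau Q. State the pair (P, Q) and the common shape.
P = [1, 2, 7] / [3, 5, 8] / [4] / [6];  Q = [1, 2, 6] / [3, 5, 8] / [4] / [7];  common shape = (3, 3, 1, 1)

Row-insert the values π_1, π_2, … into P one at a time, bumping the leftmost entry strictly greater than the inserted value down to the next row. The recording tableau Q records, in position (i, j), the step at which that cell was added to P.
  Insert 4 (step 1): P = [4];  Q = [1]
  Insert 6 (step 2): P = [4, 6];  Q = [1, 2]
  Insert 5 (step 3): P = [4, 5] / [6];  Q = [1, 2] / [3]
  Insert 1 (step 4): P = [1, 5] / [4] / [6];  Q = [1, 2] / [3] / [4]
  Insert 3 (step 5): P = [1, 3] / [4, 5] / [6];  Q = [1, 2] / [3, 5] / [4]
  Insert 8 (step 6): P = [1, 3, 8] / [4, 5] / [6];  Q = [1, 2, 6] / [3, 5] / [4]
  Insert 2 (step 7): P = [1, 2, 8] / [3, 5] / [4] / [6];  Q = [1, 2, 6] / [3, 5] / [4] / [7]
  Insert 7 (step 8): P = [1, 2, 7] / [3, 5, 8] / [4] / [6];  Q = [1, 2, 6] / [3, 5, 8] / [4] / [7]
Final shape: (3, 3, 1, 1).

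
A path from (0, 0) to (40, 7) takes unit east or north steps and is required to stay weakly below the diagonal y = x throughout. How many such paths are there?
Number of paths = 52153926

By the reflection principle (André's argument), the number of monotone paths to (40, 7) with n ≤ m that never go above y = x is C(47, 40) − C(47, 41) = 62891499 − 10737573 = 52153926.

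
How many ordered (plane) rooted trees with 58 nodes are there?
C_57 = 26700952856774851904245220912664

These ordered rooted trees are counted by the Catalan number C_n = (1/(n + 1)) · C(2n, n). For n = 57: C_57 = (1/58) · C(114, 57) = 1548655265692941410446222812934512/58 = 26700952856774851904245220912664.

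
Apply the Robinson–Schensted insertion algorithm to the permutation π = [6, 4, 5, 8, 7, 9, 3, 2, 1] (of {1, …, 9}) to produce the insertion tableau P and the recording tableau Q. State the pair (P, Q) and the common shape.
P = [1, 5, 7, 9] / [2, 8] / [3] / [4] / [6];  Q = [1, 3, 4, 6] / [2, 5] / [7] / [8] / [9];  common shape = (4, 2, 1, 1, 1)

Row-insert the values π_1, π_2, … into P one at a time, bumping the leftmost entry strictly greater than the inserted value down to the next row. The recording tableau Q records, in position (i, j), the step at which that cell was added to P.
  Insert 6 (step 1): P = [6];  Q = [1]
  Insert 4 (step 2): P = [4] / [6];  Q = [1] / [2]
  Insert 5 (step 3): P = [4, 5] / [6];  Q = [1, 3] / [2]
  Insert 8 (step 4): P = [4, 5, 8] / [6];  Q = [1, 3, 4] / [2]
  Insert 7 (step 5): P = [4, 5, 7] / [6, 8];  Q = [1, 3, 4] / [2, 5]
  Insert 9 (step 6): P = [4, 5, 7, 9] / [6, 8];  Q = [1, 3, 4, 6] / [2, 5]
  Insert 3 (step 7): P = [3, 5, 7, 9] / [4, 8] / [6];  Q = [1, 3, 4, 6] / [2, 5] / [7]
  Insert 2 (step 8): P = [2, 5, 7, 9] / [3, 8] / [4] / [6];  Q = [1, 3, 4, 6] / [2, 5] / [7] / [8]
  Insert 1 (step 9): P = [1, 5, 7, 9] / [2, 8] / [3] / [4] / [6];  Q = [1, 3, 4, 6] / [2, 5] / [7] / [8] / [9]
Final shape: (4, 2, 1, 1, 1).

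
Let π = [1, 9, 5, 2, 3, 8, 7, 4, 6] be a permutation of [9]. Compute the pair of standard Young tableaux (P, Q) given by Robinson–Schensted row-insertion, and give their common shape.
P = [1, 2, 3, 4, 6] / [5, 7] / [8] / [9];  Q = [1, 2, 5, 6, 9] / [3, 7] / [4] / [8];  common shape = (5, 2, 1, 1)

Row-insert the values π_1, π_2, … into P one at a time, bumping the leftmost entry strictly greater than the inserted value down to the next row. The recording tableau Q records, in position (i, j), the step at which that cell was added to P.
  Insert 1 (step 1): P = [1];  Q = [1]
  Insert 9 (step 2): P = [1, 9];  Q = [1, 2]
  Insert 5 (step 3): P = [1, 5] / [9];  Q = [1, 2] / [3]
  Insert 2 (step 4): P = [1, 2] / [5] / [9];  Q = [1, 2] / [3] / [4]
  Insert 3 (step 5): P = [1, 2, 3] / [5] / [9];  Q = [1, 2, 5] / [3] / [4]
  Insert 8 (step 6): P = [1, 2, 3, 8] / [5] / [9];  Q = [1, 2, 5, 6] / [3] / [4]
  Insert 7 (step 7): P = [1, 2, 3, 7] / [5, 8] / [9];  Q = [1, 2, 5, 6] / [3, 7] / [4]
  Insert 4 (step 8): P = [1, 2, 3, 4] / [5, 7] / [8] / [9];  Q = [1, 2, 5, 6] / [3, 7] / [4] / [8]
  Insert 6 (step 9): P = [1, 2, 3, 4, 6] / [5, 7] / [8] / [9];  Q = [1, 2, 5, 6, 9] / [3, 7] / [4] / [8]
Final shape: (5, 2, 1, 1).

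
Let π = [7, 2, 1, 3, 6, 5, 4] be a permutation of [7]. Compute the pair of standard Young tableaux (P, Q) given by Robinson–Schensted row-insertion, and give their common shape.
P = [1, 3, 4] / [2, 5] / [6] / [7];  Q = [1, 4, 5] / [2, 6] / [3] / [7];  common shape = (3, 2, 1, 1)

Row-insert the values π_1, π_2, … into P one at a time, bumping the leftmost entry strictly greater than the inserted value down to the next row. The recording tableau Q records, in position (i, j), the step at which that cell was added to P.
  Insert 7 (step 1): P = [7];  Q = [1]
  Insert 2 (step 2): P = [2] / [7];  Q = [1] / [2]
  Insert 1 (step 3): P = [1] / [2] / [7];  Q = [1] / [2] / [3]
  Insert 3 (step 4): P = [1, 3] / [2] / [7];  Q = [1, 4] / [2] / [3]
  Insert 6 (step 5): P = [1, 3, 6] / [2] / [7];  Q = [1, 4, 5] / [2] / [3]
  Insert 5 (step 6): P = [1, 3, 5] / [2, 6] / [7];  Q = [1, 4, 5] / [2, 6] / [3]
  Insert 4 (step 7): P = [1, 3, 4] / [2, 5] / [6] / [7];  Q = [1, 4, 5] / [2, 6] / [3] / [7]
Final shape: (3, 2, 1, 1).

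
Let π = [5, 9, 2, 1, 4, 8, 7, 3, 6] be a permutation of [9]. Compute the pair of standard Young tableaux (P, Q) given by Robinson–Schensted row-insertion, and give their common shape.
P = [1, 3, 6] / [2, 4, 7] / [5, 8] / [9];  Q = [1, 2, 6] / [3, 5, 9] / [4, 7] / [8];  common shape = (3, 3, 2, 1)

Row-insert the values π_1, π_2, … into P one at a time, bumping the leftmost entry strictly greater than the inserted value down to the next row. The recording tableau Q records, in position (i, j), the step at which that cell was added to P.
  Insert 5 (step 1): P = [5];  Q = [1]
  Insert 9 (step 2): P = [5, 9];  Q = [1, 2]
  Insert 2 (step 3): P = [2, 9] / [5];  Q = [1, 2] / [3]
  Insert 1 (step 4): P = [1, 9] / [2] / [5];  Q = [1, 2] / [3] / [4]
  Insert 4 (step 5): P = [1, 4] / [2, 9] / [5];  Q = [1, 2] / [3, 5] / [4]
  Insert 8 (step 6): P = [1, 4, 8] / [2, 9] / [5];  Q = [1, 2, 6] / [3, 5] / [4]
  Insert 7 (step 7): P = [1, 4, 7] / [2, 8] / [5, 9];  Q = [1, 2, 6] / [3, 5] / [4, 7]
  Insert 3 (step 8): P = [1, 3, 7] / [2, 4] / [5, 8] / [9];  Q = [1, 2, 6] / [3, 5] / [4, 7] / [8]
  Insert 6 (step 9): P = [1, 3, 6] / [2, 4, 7] / [5, 8] / [9];  Q = [1, 2, 6] / [3, 5, 9] / [4, 7] / [8]
Final shape: (3, 3, 2, 1).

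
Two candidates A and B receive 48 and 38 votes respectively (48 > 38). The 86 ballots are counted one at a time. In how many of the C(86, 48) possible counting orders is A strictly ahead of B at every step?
Strict-lead orderings = 433884004713362200929750

Total orderings of the 86 votes with 48 for A: C(86, 48) = 3731402440534914927995850. By the Bertrand ballot formula (Cycle Lemma / reflection principle), the number of orderings in which A is strictly ahead of B throughout is (p − q)/(p + q) · C(p + q, p) = (48 − 38)/(48 + 38) · 3731402440534914927995850 = 433884004713362200929750.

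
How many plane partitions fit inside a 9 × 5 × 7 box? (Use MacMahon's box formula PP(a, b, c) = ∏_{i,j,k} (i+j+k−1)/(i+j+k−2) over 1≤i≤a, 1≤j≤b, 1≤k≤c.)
PP(9, 5, 7) = 2424984388825856

Evaluate the triple product over i = 1..9, j = 1..5, k = 1..7. The factors are (2/1) · (3/2) · (4/3) · (5/4) · (6/5) · (7/6) · (8/7) · (3/2) · … (315 factors total). The numerators and denominators telescope so the product is an integer; carrying out the multiplication exactly gives PP(9, 5, 7) = 2424984388825856.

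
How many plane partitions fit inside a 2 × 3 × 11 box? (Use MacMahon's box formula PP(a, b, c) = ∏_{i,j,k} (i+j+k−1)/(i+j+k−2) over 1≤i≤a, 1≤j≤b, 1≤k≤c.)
PP(2, 3, 11) = 41405

Evaluate the triple product over i = 1..2, j = 1..3, k = 1..11. The factors are (2/1) · (3/2) · (4/3) · (5/4) · (6/5) · (7/6) · (8/7) · (9/8) · … (66 factors total). The numerators and denominators telescope so the product is an integer; carrying out the multiplication exactly gives PP(2, 3, 11) = 41405.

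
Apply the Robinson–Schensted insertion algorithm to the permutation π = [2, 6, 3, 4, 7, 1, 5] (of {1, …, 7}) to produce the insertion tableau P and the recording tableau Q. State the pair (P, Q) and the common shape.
P = [1, 3, 4, 5] / [2, 7] / [6];  Q = [1, 2, 4, 5] / [3, 7] / [6];  common shape = (4, 2, 1)

Row-insert the values π_1, π_2, … into P one at a time, bumping the leftmost entry strictly greater than the inserted value down to the next row. The recording tableau Q records, in position (i, j), the step at which that cell was added to P.
  Insert 2 (step 1): P = [2];  Q = [1]
  Insert 6 (step 2): P = [2, 6];  Q = [1, 2]
  Insert 3 (step 3): P = [2, 3] / [6];  Q = [1, 2] / [3]
  Insert 4 (step 4): P = [2, 3, 4] / [6];  Q = [1, 2, 4] / [3]
  Insert 7 (step 5): P = [2, 3, 4, 7] / [6];  Q = [1, 2, 4, 5] / [3]
  Insert 1 (step 6): P = [1, 3, 4, 7] / [2] / [6];  Q = [1, 2, 4, 5] / [3] / [6]
  Insert 5 (step 7): P = [1, 3, 4, 5] / [2, 7] / [6];  Q = [1, 2, 4, 5] / [3, 7] / [6]
Final shape: (4, 2, 1).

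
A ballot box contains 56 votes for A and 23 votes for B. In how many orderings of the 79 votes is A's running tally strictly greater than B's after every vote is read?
Strict-lead orderings = 20331125328339102420

Total orderings of the 79 votes with 56 for A: C(79, 56) = 48671481846629972460. By the Bertrand ballot formula (Cycle Lemma / reflection principle), the number of orderings in which A is strictly ahead of B throughout is (p − q)/(p + q) · C(p + q, p) = (56 − 23)/(56 + 23) · 48671481846629972460 = 20331125328339102420.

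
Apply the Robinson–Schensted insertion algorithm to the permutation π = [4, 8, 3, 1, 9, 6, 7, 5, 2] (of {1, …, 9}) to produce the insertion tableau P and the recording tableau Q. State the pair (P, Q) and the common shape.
P = [1, 2, 7] / [3, 5, 9] / [4, 6] / [8];  Q = [1, 2, 5] / [3, 6, 7] / [4, 8] / [9];  common shape = (3, 3, 2, 1)

Row-insert the values π_1, π_2, … into P one at a time, bumping the leftmost entry strictly greater than the inserted value down to the next row. The recording tableau Q records, in position (i, j), the step at which that cell was added to P.
  Insert 4 (step 1): P = [4];  Q = [1]
  Insert 8 (step 2): P = [4, 8];  Q = [1, 2]
  Insert 3 (step 3): P = [3, 8] / [4];  Q = [1, 2] / [3]
  Insert 1 (step 4): P = [1, 8] / [3] / [4];  Q = [1, 2] / [3] / [4]
  Insert 9 (step 5): P = [1, 8, 9] / [3] / [4];  Q = [1, 2, 5] / [3] / [4]
  Insert 6 (step 6): P = [1, 6, 9] / [3, 8] / [4];  Q = [1, 2, 5] / [3, 6] / [4]
  Insert 7 (step 7): P = [1, 6, 7] / [3, 8, 9] / [4];  Q = [1, 2, 5] / [3, 6, 7] / [4]
  Insert 5 (step 8): P = [1, 5, 7] / [3, 6, 9] / [4, 8];  Q = [1, 2, 5] / [3, 6, 7] / [4, 8]
  Insert 2 (step 9): P = [1, 2, 7] / [3, 5, 9] / [4, 6] / [8];  Q = [1, 2, 5] / [3, 6, 7] / [4, 8] / [9]
Final shape: (3, 3, 2, 1).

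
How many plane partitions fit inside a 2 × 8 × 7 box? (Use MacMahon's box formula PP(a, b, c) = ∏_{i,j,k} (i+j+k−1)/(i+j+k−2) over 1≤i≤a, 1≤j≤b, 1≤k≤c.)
PP(2, 8, 7) = 9202050

Evaluate the triple product over i = 1..2, j = 1..8, k = 1..7. The factors are (2/1) · (3/2) · (4/3) · (5/4) · (6/5) · (7/6) · (8/7) · (3/2) · … (112 factors total). The numerators and denominators telescope so the product is an integer; carrying out the multiplication exactly gives PP(2, 8, 7) = 9202050.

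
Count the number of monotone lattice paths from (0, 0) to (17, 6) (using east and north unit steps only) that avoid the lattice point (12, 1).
Number of paths = 97671

Total paths from (0, 0) to (17, 6): C(23, 17) = 100947. Paths through (12, 1): (paths (0, 0) → (12, 1)) × (paths (12, 1) → (17, 6)) = C(13, 12) · C(10, 5) = 13 · 252 = 3276. Avoidance count = 100947 − 3276 = 97671.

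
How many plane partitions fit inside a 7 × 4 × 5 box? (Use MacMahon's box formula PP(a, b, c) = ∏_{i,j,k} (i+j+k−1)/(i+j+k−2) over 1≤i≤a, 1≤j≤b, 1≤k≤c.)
PP(7, 4, 5) = 868489479

Evaluate the triple product over i = 1..7, j = 1..4, k = 1..5. The factors are (2/1) · (3/2) · (4/3) · (5/4) · (6/5) · (3/2) · (4/3) · (5/4) · … (140 factors total). The numerators and denominators telescope so the product is an integer; carrying out the multiplication exactly gives PP(7, 4, 5) = 868489479.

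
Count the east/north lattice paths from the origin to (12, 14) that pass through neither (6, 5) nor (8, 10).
Number of paths = 4961470

Inclusion–exclusion. Total paths: C(26, 12) = 9657700. Through P₁: C(11, 6)·C(15, 6) = 2312310. Through P₂: C(18, 8)·C(8, 4) = 3063060. Since P₁ is strictly southwest of P₂, a monotone path through both must visit P₁ then P₂; paths through both = C(11, 6)·C(7, 2)·C(8, 4) = 679140. Avoid both = 9657700 − 2312310 − 3063060 + 679140 = 4961470.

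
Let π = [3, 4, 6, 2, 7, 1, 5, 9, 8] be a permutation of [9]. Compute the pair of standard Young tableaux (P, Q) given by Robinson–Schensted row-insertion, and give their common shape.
P = [1, 4, 5, 7, 8] / [2, 6, 9] / [3];  Q = [1, 2, 3, 5, 8] / [4, 7, 9] / [6];  common shape = (5, 3, 1)

Row-insert the values π_1, π_2, … into P one at a time, bumping the leftmost entry strictly greater than the inserted value down to the next row. The recording tableau Q records, in position (i, j), the step at which that cell was added to P.
  Insert 3 (step 1): P = [3];  Q = [1]
  Insert 4 (step 2): P = [3, 4];  Q = [1, 2]
  Insert 6 (step 3): P = [3, 4, 6];  Q = [1, 2, 3]
  Insert 2 (step 4): P = [2, 4, 6] / [3];  Q = [1, 2, 3] / [4]
  Insert 7 (step 5): P = [2, 4, 6, 7] / [3];  Q = [1, 2, 3, 5] / [4]
  Insert 1 (step 6): P = [1, 4, 6, 7] / [2] / [3];  Q = [1, 2, 3, 5] / [4] / [6]
  Insert 5 (step 7): P = [1, 4, 5, 7] / [2, 6] / [3];  Q = [1, 2, 3, 5] / [4, 7] / [6]
  Insert 9 (step 8): P = [1, 4, 5, 7, 9] / [2, 6] / [3];  Q = [1, 2, 3, 5, 8] / [4, 7] / [6]
  Insert 8 (step 9): P = [1, 4, 5, 7, 8] / [2, 6, 9] / [3];  Q = [1, 2, 3, 5, 8] / [4, 7, 9] / [6]
Final shape: (5, 3, 1).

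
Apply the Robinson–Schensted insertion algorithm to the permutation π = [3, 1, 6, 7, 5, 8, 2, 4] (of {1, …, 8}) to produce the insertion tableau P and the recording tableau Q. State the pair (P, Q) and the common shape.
P = [1, 2, 4, 8] / [3, 5, 7] / [6];  Q = [1, 3, 4, 6] / [2, 5, 8] / [7];  common shape = (4, 3, 1)

Row-insert the values π_1, π_2, … into P one at a time, bumping the leftmost entry strictly greater than the inserted value down to the next row. The recording tableau Q records, in position (i, j), the step at which that cell was added to P.
  Insert 3 (step 1): P = [3];  Q = [1]
  Insert 1 (step 2): P = [1] / [3];  Q = [1] / [2]
  Insert 6 (step 3): P = [1, 6] / [3];  Q = [1, 3] / [2]
  Insert 7 (step 4): P = [1, 6, 7] / [3];  Q = [1, 3, 4] / [2]
  Insert 5 (step 5): P = [1, 5, 7] / [3, 6];  Q = [1, 3, 4] / [2, 5]
  Insert 8 (step 6): P = [1, 5, 7, 8] / [3, 6];  Q = [1, 3, 4, 6] / [2, 5]
  Insert 2 (step 7): P = [1, 2, 7, 8] / [3, 5] / [6];  Q = [1, 3, 4, 6] / [2, 5] / [7]
  Insert 4 (step 8): P = [1, 2, 4, 8] / [3, 5, 7] / [6];  Q = [1, 3, 4, 6] / [2, 5, 8] / [7]
Final shape: (4, 3, 1).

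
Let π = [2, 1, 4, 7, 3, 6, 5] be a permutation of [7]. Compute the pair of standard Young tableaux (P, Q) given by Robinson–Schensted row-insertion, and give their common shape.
P = [1, 3, 5] / [2, 4, 6] / [7];  Q = [1, 3, 4] / [2, 5, 6] / [7];  common shape = (3, 3, 1)

Row-insert the values π_1, π_2, … into P one at a time, bumping the leftmost entry strictly greater than the inserted value down to the next row. The recording tableau Q records, in position (i, j), the step at which that cell was added to P.
  Insert 2 (step 1): P = [2];  Q = [1]
  Insert 1 (step 2): P = [1] / [2];  Q = [1] / [2]
  Insert 4 (step 3): P = [1, 4] / [2];  Q = [1, 3] / [2]
  Insert 7 (step 4): P = [1, 4, 7] / [2];  Q = [1, 3, 4] / [2]
  Insert 3 (step 5): P = [1, 3, 7] / [2, 4];  Q = [1, 3, 4] / [2, 5]
  Insert 6 (step 6): P = [1, 3, 6] / [2, 4, 7];  Q = [1, 3, 4] / [2, 5, 6]
  Insert 5 (step 7): P = [1, 3, 5] / [2, 4, 6] / [7];  Q = [1, 3, 4] / [2, 5, 6] / [7]
Final shape: (3, 3, 1).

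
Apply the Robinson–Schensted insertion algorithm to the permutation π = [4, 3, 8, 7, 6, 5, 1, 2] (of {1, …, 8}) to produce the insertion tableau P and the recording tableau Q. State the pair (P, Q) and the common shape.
P = [1, 2] / [3, 5] / [4, 6] / [7] / [8];  Q = [1, 3] / [2, 4] / [5, 8] / [6] / [7];  common shape = (2, 2, 2, 1, 1)

Row-insert the values π_1, π_2, … into P one at a time, bumping the leftmost entry strictly greater than the inserted value down to the next row. The recording tableau Q records, in position (i, j), the step at which that cell was added to P.
  Insert 4 (step 1): P = [4];  Q = [1]
  Insert 3 (step 2): P = [3] / [4];  Q = [1] / [2]
  Insert 8 (step 3): P = [3, 8] / [4];  Q = [1, 3] / [2]
  Insert 7 (step 4): P = [3, 7] / [4, 8];  Q = [1, 3] / [2, 4]
  Insert 6 (step 5): P = [3, 6] / [4, 7] / [8];  Q = [1, 3] / [2, 4] / [5]
  Insert 5 (step 6): P = [3, 5] / [4, 6] / [7] / [8];  Q = [1, 3] / [2, 4] / [5] / [6]
  Insert 1 (step 7): P = [1, 5] / [3, 6] / [4] / [7] / [8];  Q = [1, 3] / [2, 4] / [5] / [6] / [7]
  Insert 2 (step 8): P = [1, 2] / [3, 5] / [4, 6] / [7] / [8];  Q = [1, 3] / [2, 4] / [5, 8] / [6] / [7]
Final shape: (2, 2, 2, 1, 1).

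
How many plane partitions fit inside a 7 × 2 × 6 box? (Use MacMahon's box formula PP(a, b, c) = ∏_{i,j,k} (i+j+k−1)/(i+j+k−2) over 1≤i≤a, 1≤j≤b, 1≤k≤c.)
PP(7, 2, 6) = 736164

Evaluate the triple product over i = 1..7, j = 1..2, k = 1..6. The factors are (2/1) · (3/2) · (4/3) · (5/4) · (6/5) · (7/6) · (3/2) · (4/3) · … (84 factors total). The numerators and denominators telescope so the product is an integer; carrying out the multiplication exactly gives PP(7, 2, 6) = 736164.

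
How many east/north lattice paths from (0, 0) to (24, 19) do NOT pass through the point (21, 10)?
Number of paths = 790714955550

Total paths from (0, 0) to (24, 19): C(43, 24) = 800472431850. Paths through (21, 10): (paths (0, 0) → (21, 10)) × (paths (21, 10) → (24, 19)) = C(31, 21) · C(12, 3) = 44352165 · 220 = 9757476300. Avoidance count = 800472431850 − 9757476300 = 790714955550.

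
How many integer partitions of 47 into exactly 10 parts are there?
p(47, 10 parts) = 10936

Partitions of n into exactly k parts are in bijection with partitions of n − k into at most k parts (subtract 1 from each part). So p(47, exactly 10) = p(37, parts ≤ 10). Computing via the recurrence p(m, j) = p(m, j−1) + p(m−j, j) gives 10936.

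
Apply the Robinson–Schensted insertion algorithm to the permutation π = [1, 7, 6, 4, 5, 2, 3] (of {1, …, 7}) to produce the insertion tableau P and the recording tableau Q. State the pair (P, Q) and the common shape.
P = [1, 2, 3] / [4, 5] / [6] / [7];  Q = [1, 2, 5] / [3, 7] / [4] / [6];  common shape = (3, 2, 1, 1)

Row-insert the values π_1, π_2, … into P one at a time, bumping the leftmost entry strictly greater than the inserted value down to the next row. The recording tableau Q records, in position (i, j), the step at which that cell was added to P.
  Insert 1 (step 1): P = [1];  Q = [1]
  Insert 7 (step 2): P = [1, 7];  Q = [1, 2]
  Insert 6 (step 3): P = [1, 6] / [7];  Q = [1, 2] / [3]
  Insert 4 (step 4): P = [1, 4] / [6] / [7];  Q = [1, 2] / [3] / [4]
  Insert 5 (step 5): P = [1, 4, 5] / [6] / [7];  Q = [1, 2, 5] / [3] / [4]
  Insert 2 (step 6): P = [1, 2, 5] / [4] / [6] / [7];  Q = [1, 2, 5] / [3] / [4] / [6]
  Insert 3 (step 7): P = [1, 2, 3] / [4, 5] / [6] / [7];  Q = [1, 2, 5] / [3, 7] / [4] / [6]
Final shape: (3, 2, 1, 1).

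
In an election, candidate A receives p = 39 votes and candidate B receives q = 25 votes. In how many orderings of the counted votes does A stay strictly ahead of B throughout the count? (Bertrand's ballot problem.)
Strict-lead orderings = 87727186914383142

Total orderings of the 64 votes with 39 for A: C(64, 39) = 401038568751465792. By the Bertrand ballot formula (Cycle Lemma / reflection principle), the number of orderings in which A is strictly ahead of B throughout is (p − q)/(p + q) · C(p + q, p) = (39 − 25)/(39 + 25) · 401038568751465792 = 87727186914383142.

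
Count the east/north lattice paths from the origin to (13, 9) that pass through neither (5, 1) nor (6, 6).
Number of paths = 313640

Inclusion–exclusion. Total paths: C(22, 13) = 497420. Through P₁: C(6, 5)·C(16, 8) = 77220. Through P₂: C(12, 6)·C(10, 7) = 110880. Since P₁ is strictly southwest of P₂, a monotone path through both must visit P₁ then P₂; paths through both = C(6, 5)·C(6, 1)·C(10, 7) = 4320. Avoid both = 497420 − 77220 − 110880 + 4320 = 313640.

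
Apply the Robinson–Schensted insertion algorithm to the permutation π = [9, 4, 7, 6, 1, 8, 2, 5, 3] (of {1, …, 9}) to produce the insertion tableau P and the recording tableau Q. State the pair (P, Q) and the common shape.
P = [1, 2, 3] / [4, 5, 8] / [6] / [7] / [9];  Q = [1, 3, 6] / [2, 7, 8] / [4] / [5] / [9];  common shape = (3, 3, 1, 1, 1)

Row-insert the values π_1, π_2, … into P one at a time, bumping the leftmost entry strictly greater than the inserted value down to the next row. The recording tableau Q records, in position (i, j), the step at which that cell was added to P.
  Insert 9 (step 1): P = [9];  Q = [1]
  Insert 4 (step 2): P = [4] / [9];  Q = [1] / [2]
  Insert 7 (step 3): P = [4, 7] / [9];  Q = [1, 3] / [2]
  Insert 6 (step 4): P = [4, 6] / [7] / [9];  Q = [1, 3] / [2] / [4]
  Insert 1 (step 5): P = [1, 6] / [4] / [7] / [9];  Q = [1, 3] / [2] / [4] / [5]
  Insert 8 (step 6): P = [1, 6, 8] / [4] / [7] / [9];  Q = [1, 3, 6] / [2] / [4] / [5]
  Insert 2 (step 7): P = [1, 2, 8] / [4, 6] / [7] / [9];  Q = [1, 3, 6] / [2, 7] / [4] / [5]
  Insert 5 (step 8): P = [1, 2, 5] / [4, 6, 8] / [7] / [9];  Q = [1, 3, 6] / [2, 7, 8] / [4] / [5]
  Insert 3 (step 9): P = [1, 2, 3] / [4, 5, 8] / [6] / [7] / [9];  Q = [1, 3, 6] / [2, 7, 8] / [4] / [5] / [9]
Final shape: (3, 3, 1, 1, 1).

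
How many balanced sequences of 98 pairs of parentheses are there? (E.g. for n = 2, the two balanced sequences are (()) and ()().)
C_98 = 57743358069601357782187700608042856334020731624756611000

These balanced parentheses are counted by the Catalan number C_n = (1/(n + 1)) · C(2n, n). For n = 98: C_98 = (1/99) · C(196, 98) = 5716592448890534420436582360196242777068052430850904489000/99 = 57743358069601357782187700608042856334020731624756611000.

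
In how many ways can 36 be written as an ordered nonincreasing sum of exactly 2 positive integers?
p(36, 2 parts) = 18

Partitions of n into exactly k parts are in bijection with partitions of n − k into at most k parts (subtract 1 from each part). So p(36, exactly 2) = p(34, parts ≤ 2). Computing via the recurrence p(m, j) = p(m, j−1) + p(m−j, j) gives 18.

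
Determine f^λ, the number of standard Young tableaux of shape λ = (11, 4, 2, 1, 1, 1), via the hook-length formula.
# SYT of shape (11, 4, 2, 1, 1, 1) = 14549535

Hook-length formula: f^λ = n! / Π hook(c), product over all cells c of the Young diagram. For λ = (11, 4, 2, 1, 1, 1), n = 20 boxes. Hook lengths by row (left-to-right, top-to-bottom): [16, 12, 10, 9, 7, 6, 5, 4, 3, 2, 1]; [8, 4, 2, 1]; [5, 1]; [3]; [2]; [1]. Product of hooks = 167215104000. So f^λ = 20! / 167215104000 = 2432902008176640000 / 167215104000 = 14549535.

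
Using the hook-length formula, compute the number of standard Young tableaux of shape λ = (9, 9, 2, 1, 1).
# SYT of shape (9, 9, 2, 1, 1) = 49244580

Hook-length formula: f^λ = n! / Π hook(c), product over all cells c of the Young diagram. For λ = (9, 9, 2, 1, 1), n = 22 boxes. Hook lengths by row (left-to-right, top-to-bottom): [13, 10, 8, 7, 6, 5, 4, 3, 2]; [12, 9, 7, 6, 5, 4, 3, 2, 1]; [4, 1]; [2]; [1]. Product of hooks = 22824861696000. So f^λ = 22! / 22824861696000 = 1124000727777607680000 / 22824861696000 = 49244580.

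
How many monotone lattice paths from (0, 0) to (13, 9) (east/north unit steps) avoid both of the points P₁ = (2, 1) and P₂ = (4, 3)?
Number of paths = 185589

Inclusion–exclusion. Total paths: C(22, 13) = 497420. Through P₁: C(3, 2)·C(19, 11) = 226746. Through P₂: C(7, 4)·C(15, 9) = 175175. Since P₁ is strictly southwest of P₂, a monotone path through both must visit P₁ then P₂; paths through both = C(3, 2)·C(4, 2)·C(15, 9) = 90090. Avoid both = 497420 − 226746 − 175175 + 90090 = 185589.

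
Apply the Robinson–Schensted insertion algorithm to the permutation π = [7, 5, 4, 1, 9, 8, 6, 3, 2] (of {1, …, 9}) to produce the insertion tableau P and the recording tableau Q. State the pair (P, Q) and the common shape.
P = [1, 2] / [3, 6] / [4, 8] / [5, 9] / [7];  Q = [1, 5] / [2, 6] / [3, 7] / [4, 8] / [9];  common shape = (2, 2, 2, 2, 1)

Row-insert the values π_1, π_2, … into P one at a time, bumping the leftmost entry strictly greater than the inserted value down to the next row. The recording tableau Q records, in position (i, j), the step at which that cell was added to P.
  Insert 7 (step 1): P = [7];  Q = [1]
  Insert 5 (step 2): P = [5] / [7];  Q = [1] / [2]
  Insert 4 (step 3): P = [4] / [5] / [7];  Q = [1] / [2] / [3]
  Insert 1 (step 4): P = [1] / [4] / [5] / [7];  Q = [1] / [2] / [3] / [4]
  Insert 9 (step 5): P = [1, 9] / [4] / [5] / [7];  Q = [1, 5] / [2] / [3] / [4]
  Insert 8 (step 6): P = [1, 8] / [4, 9] / [5] / [7];  Q = [1, 5] / [2, 6] / [3] / [4]
  Insert 6 (step 7): P = [1, 6] / [4, 8] / [5, 9] / [7];  Q = [1, 5] / [2, 6] / [3, 7] / [4]
  Insert 3 (step 8): P = [1, 3] / [4, 6] / [5, 8] / [7, 9];  Q = [1, 5] / [2, 6] / [3, 7] / [4, 8]
  Insert 2 (step 9): P = [1, 2] / [3, 6] / [4, 8] / [5, 9] / [7];  Q = [1, 5] / [2, 6] / [3, 7] / [4, 8] / [9]
Final shape: (2, 2, 2, 2, 1).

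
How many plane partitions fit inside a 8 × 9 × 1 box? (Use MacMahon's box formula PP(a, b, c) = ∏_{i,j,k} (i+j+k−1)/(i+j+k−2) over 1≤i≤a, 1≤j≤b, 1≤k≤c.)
PP(8, 9, 1) = 24310

Evaluate the triple product over i = 1..8, j = 1..9, k = 1..1. The factors are (2/1) · (3/2) · (4/3) · (5/4) · (6/5) · (7/6) · (8/7) · (9/8) · … (72 factors total). The numerators and denominators telescope so the product is an integer; carrying out the multiplication exactly gives PP(8, 9, 1) = 24310.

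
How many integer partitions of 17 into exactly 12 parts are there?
p(17, 12 parts) = 7

Partitions of n into exactly k parts are in bijection with partitions of n − k into at most k parts (subtract 1 from each part). So p(17, exactly 12) = p(5, parts ≤ 12). Computing via the recurrence p(m, j) = p(m, j−1) + p(m−j, j) gives 7.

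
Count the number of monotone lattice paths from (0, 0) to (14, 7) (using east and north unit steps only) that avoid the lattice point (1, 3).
Number of paths = 106760

Total paths from (0, 0) to (14, 7): C(21, 14) = 116280. Paths through (1, 3): (paths (0, 0) → (1, 3)) × (paths (1, 3) → (14, 7)) = C(4, 1) · C(17, 13) = 4 · 2380 = 9520. Avoidance count = 116280 − 9520 = 106760.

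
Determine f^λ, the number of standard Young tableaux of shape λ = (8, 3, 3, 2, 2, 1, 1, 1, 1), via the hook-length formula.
# SYT of shape (8, 3, 3, 2, 2, 1, 1, 1, 1) = 916620705

Hook-length formula: f^λ = n! / Π hook(c), product over all cells c of the Young diagram. For λ = (8, 3, 3, 2, 2, 1, 1, 1, 1), n = 22 boxes. Hook lengths by row (left-to-right, top-to-bottom): [16, 11, 8, 5, 4, 3, 2, 1]; [10, 5, 2]; [9, 4, 1]; [7, 2]; [6, 1]; [4]; [3]; [2]; [1]. Product of hooks = 1226244096000. So f^λ = 22! / 1226244096000 = 1124000727777607680000 / 1226244096000 = 916620705.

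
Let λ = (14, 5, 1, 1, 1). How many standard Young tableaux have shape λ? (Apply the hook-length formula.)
# SYT of shape (14, 5, 1, 1, 1) = 6217750

Hook-length formula: f^λ = n! / Π hook(c), product over all cells c of the Young diagram. For λ = (14, 5, 1, 1, 1), n = 22 boxes. Hook lengths by row (left-to-right, top-to-bottom): [18, 14, 13, 12, 11, 9, 8, 7, 6, 5, 4, 3, 2, 1]; [8, 4, 3, 2, 1]; [3]; [2]; [1]. Product of hooks = 180772904632320. So f^λ = 22! / 180772904632320 = 1124000727777607680000 / 180772904632320 = 6217750.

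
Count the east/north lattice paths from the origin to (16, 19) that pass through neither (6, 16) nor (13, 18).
Number of paths = 3224321604

Inclusion–exclusion. Total paths: C(35, 16) = 4059928950. Through P₁: C(22, 6)·C(13, 10) = 21339318. Through P₂: C(31, 13)·C(4, 3) = 825012300. Since P₁ is strictly southwest of P₂, a monotone path through both must visit P₁ then P₂; paths through both = C(22, 6)·C(9, 7)·C(4, 3) = 10744272. Avoid both = 4059928950 − 21339318 − 825012300 + 10744272 = 3224321604.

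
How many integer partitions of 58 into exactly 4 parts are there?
p(58, 4 parts) = 1425

Partitions of n into exactly k parts are in bijection with partitions of n − k into at most k parts (subtract 1 from each part). So p(58, exactly 4) = p(54, parts ≤ 4). Computing via the recurrence p(m, j) = p(m, j−1) + p(m−j, j) gives 1425.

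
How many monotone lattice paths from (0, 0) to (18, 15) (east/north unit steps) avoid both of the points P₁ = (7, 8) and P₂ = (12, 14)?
Number of paths = 785577770

Inclusion–exclusion. Total paths: C(33, 18) = 1037158320. Through P₁: C(15, 7)·C(18, 11) = 204787440. Through P₂: C(26, 12)·C(7, 6) = 67603900. Since P₁ is strictly southwest of P₂, a monotone path through both must visit P₁ then P₂; paths through both = C(15, 7)·C(11, 5)·C(7, 6) = 20810790. Avoid both = 1037158320 − 204787440 − 67603900 + 20810790 = 785577770.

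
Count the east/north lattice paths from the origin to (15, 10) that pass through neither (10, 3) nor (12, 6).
Number of paths = 2492608

Inclusion–exclusion. Total paths: C(25, 15) = 3268760. Through P₁: C(13, 10)·C(12, 5) = 226512. Through P₂: C(18, 12)·C(7, 3) = 649740. Since P₁ is strictly southwest of P₂, a monotone path through both must visit P₁ then P₂; paths through both = C(13, 10)·C(5, 2)·C(7, 3) = 100100. Avoid both = 3268760 − 226512 − 649740 + 100100 = 2492608.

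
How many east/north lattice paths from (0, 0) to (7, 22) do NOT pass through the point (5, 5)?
Number of paths = 1517688

Total paths from (0, 0) to (7, 22): C(29, 7) = 1560780. Paths through (5, 5): (paths (0, 0) → (5, 5)) × (paths (5, 5) → (7, 22)) = C(10, 5) · C(19, 2) = 252 · 171 = 43092. Avoidance count = 1560780 − 43092 = 1517688.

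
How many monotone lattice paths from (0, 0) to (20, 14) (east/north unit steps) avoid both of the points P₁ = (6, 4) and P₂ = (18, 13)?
Number of paths = 546528555

Inclusion–exclusion. Total paths: C(34, 20) = 1391975640. Through P₁: C(10, 6)·C(24, 14) = 411863760. Through P₂: C(31, 18)·C(3, 2) = 618759225. Since P₁ is strictly southwest of P₂, a monotone path through both must visit P₁ then P₂; paths through both = C(10, 6)·C(21, 12)·C(3, 2) = 185175900. Avoid both = 1391975640 − 411863760 − 618759225 + 185175900 = 546528555.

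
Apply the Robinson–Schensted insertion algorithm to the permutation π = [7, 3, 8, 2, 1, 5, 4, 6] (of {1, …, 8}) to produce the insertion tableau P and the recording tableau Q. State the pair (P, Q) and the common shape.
P = [1, 4, 6] / [2, 5] / [3, 8] / [7];  Q = [1, 3, 8] / [2, 6] / [4, 7] / [5];  common shape = (3, 2, 2, 1)

Row-insert the values π_1, π_2, … into P one at a time, bumping the leftmost entry strictly greater than the inserted value down to the next row. The recording tableau Q records, in position (i, j), the step at which that cell was added to P.
  Insert 7 (step 1): P = [7];  Q = [1]
  Insert 3 (step 2): P = [3] / [7];  Q = [1] / [2]
  Insert 8 (step 3): P = [3, 8] / [7];  Q = [1, 3] / [2]
  Insert 2 (step 4): P = [2, 8] / [3] / [7];  Q = [1, 3] / [2] / [4]
  Insert 1 (step 5): P = [1, 8] / [2] / [3] / [7];  Q = [1, 3] / [2] / [4] / [5]
  Insert 5 (step 6): P = [1, 5] / [2, 8] / [3] / [7];  Q = [1, 3] / [2, 6] / [4] / [5]
  Insert 4 (step 7): P = [1, 4] / [2, 5] / [3, 8] / [7];  Q = [1, 3] / [2, 6] / [4, 7] / [5]
  Insert 6 (step 8): P = [1, 4, 6] / [2, 5] / [3, 8] / [7];  Q = [1, 3, 8] / [2, 6] / [4, 7] / [5]
Final shape: (3, 2, 2, 1).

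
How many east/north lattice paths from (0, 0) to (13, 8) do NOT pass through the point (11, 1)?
Number of paths = 203058

Total paths from (0, 0) to (13, 8): C(21, 13) = 203490. Paths through (11, 1): (paths (0, 0) → (11, 1)) × (paths (11, 1) → (13, 8)) = C(12, 11) · C(9, 2) = 12 · 36 = 432. Avoidance count = 203490 − 432 = 203058.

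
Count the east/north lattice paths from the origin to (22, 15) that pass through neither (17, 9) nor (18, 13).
Number of paths = 5061202785

Inclusion–exclusion. Total paths: C(37, 22) = 9364199760. Through P₁: C(26, 17)·C(11, 5) = 1443542100. Through P₂: C(31, 18)·C(6, 4) = 3093796125. Since P₁ is strictly southwest of P₂, a monotone path through both must visit P₁ then P₂; paths through both = C(26, 17)·C(5, 1)·C(6, 4) = 234341250. Avoid both = 9364199760 − 1443542100 − 3093796125 + 234341250 = 5061202785.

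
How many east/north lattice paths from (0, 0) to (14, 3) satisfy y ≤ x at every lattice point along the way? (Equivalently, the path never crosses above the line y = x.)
Number of paths = 544

By the reflection principle (André's argument), the number of monotone paths to (14, 3) with n ≤ m that never go above y = x is C(17, 14) − C(17, 15) = 680 − 136 = 544.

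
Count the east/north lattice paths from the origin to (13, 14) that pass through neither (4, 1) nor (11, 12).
Number of paths = 10413452

Inclusion–exclusion. Total paths: C(27, 13) = 20058300. Through P₁: C(5, 4)·C(22, 9) = 2487100. Through P₂: C(23, 11)·C(4, 2) = 8112468. Since P₁ is strictly southwest of P₂, a monotone path through both must visit P₁ then P₂; paths through both = C(5, 4)·C(18, 7)·C(4, 2) = 954720. Avoid both = 20058300 − 2487100 − 8112468 + 954720 = 10413452.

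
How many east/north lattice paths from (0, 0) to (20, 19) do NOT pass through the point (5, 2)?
Number of paths = 57043087290

Total paths from (0, 0) to (20, 19): C(39, 20) = 68923264410. Paths through (5, 2): (paths (0, 0) → (5, 2)) × (paths (5, 2) → (20, 19)) = C(7, 5) · C(32, 15) = 21 · 565722720 = 11880177120. Avoidance count = 68923264410 − 11880177120 = 57043087290.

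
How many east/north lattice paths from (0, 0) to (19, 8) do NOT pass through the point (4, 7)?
Number of paths = 2214795

Total paths from (0, 0) to (19, 8): C(27, 19) = 2220075. Paths through (4, 7): (paths (0, 0) → (4, 7)) × (paths (4, 7) → (19, 8)) = C(11, 4) · C(16, 15) = 330 · 16 = 5280. Avoidance count = 2220075 − 5280 = 2214795.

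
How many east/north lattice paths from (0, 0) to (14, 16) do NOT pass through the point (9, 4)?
Number of paths = 140998255

Total paths from (0, 0) to (14, 16): C(30, 14) = 145422675. Paths through (9, 4): (paths (0, 0) → (9, 4)) × (paths (9, 4) → (14, 16)) = C(13, 9) · C(17, 5) = 715 · 6188 = 4424420. Avoidance count = 145422675 − 4424420 = 140998255.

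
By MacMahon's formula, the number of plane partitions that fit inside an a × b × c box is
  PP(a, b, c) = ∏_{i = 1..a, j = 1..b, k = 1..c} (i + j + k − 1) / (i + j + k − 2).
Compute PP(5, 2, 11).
PP(5, 2, 11) = 4504864

Evaluate the triple product over i = 1..5, j = 1..2, k = 1..11. The factors are (2/1) · (3/2) · (4/3) · (5/4) · (6/5) · (7/6) · (8/7) · (9/8) · … (110 factors total). The numerators and denominators telescope so the product is an integer; carrying out the multiplication exactly gives PP(5, 2, 11) = 4504864.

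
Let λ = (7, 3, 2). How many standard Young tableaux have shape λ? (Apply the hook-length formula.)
# SYT of shape (7, 3, 2) = 1925

Hook-length formula: f^λ = n! / Π hook(c), product over all cells c of the Young diagram. For λ = (7, 3, 2), n = 12 boxes. Hook lengths by row (left-to-right, top-to-bottom): [9, 8, 6, 4, 3, 2, 1]; [4, 3, 1]; [2, 1]. Product of hooks = 248832. So f^λ = 12! / 248832 = 479001600 / 248832 = 1925.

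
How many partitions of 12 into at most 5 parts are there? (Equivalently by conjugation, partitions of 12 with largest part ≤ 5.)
p(12, parts ≤ 5) = 47

Partitions of 12 with all parts ≤ 5: 5+5+2, 5+5+1+1, 5+4+3, 5+4+2+1, 5+4+1+1+1, 5+3+3+1, 5+3+2+2, 5+3+2+1+1, 5+3+1+1+1+1, 5+2+2+2+1, 5+2+2+1+1+1, 5+2+1+1+1+1+1, 5+1+1+1+1+1+1+1, 4+4+4, 4+4+3+1, 4+4+2+2, 4+4+2+1+1, 4+4+1+1+1+1, 4+3+3+2, 4+3+3+1+1, 4+3+2+2+1, 4+3+2+1+1+1, 4+3+1+1+1+1+1, 4+2+2+2+2, 4+2+2+2+1+1, 4+2+2+1+1+1+1, 4+2+1+1+1+1+1+1, 4+1+1+1+1+1+1+1+1, 3+3+3+3, 3+3+3+2+1, … (47 total). Count = 47.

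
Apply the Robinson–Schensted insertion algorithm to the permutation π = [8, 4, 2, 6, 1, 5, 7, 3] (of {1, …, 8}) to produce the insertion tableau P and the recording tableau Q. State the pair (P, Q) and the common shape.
P = [1, 3, 7] / [2, 5] / [4, 6] / [8];  Q = [1, 4, 7] / [2, 6] / [3, 8] / [5];  common shape = (3, 2, 2, 1)

Row-insert the values π_1, π_2, … into P one at a time, bumping the leftmost entry strictly greater than the inserted value down to the next row. The recording tableau Q records, in position (i, j), the step at which that cell was added to P.
  Insert 8 (step 1): P = [8];  Q = [1]
  Insert 4 (step 2): P = [4] / [8];  Q = [1] / [2]
  Insert 2 (step 3): P = [2] / [4] / [8];  Q = [1] / [2] / [3]
  Insert 6 (step 4): P = [2, 6] / [4] / [8];  Q = [1, 4] / [2] / [3]
  Insert 1 (step 5): P = [1, 6] / [2] / [4] / [8];  Q = [1, 4] / [2] / [3] / [5]
  Insert 5 (step 6): P = [1, 5] / [2, 6] / [4] / [8];  Q = [1, 4] / [2, 6] / [3] / [5]
  Insert 7 (step 7): P = [1, 5, 7] / [2, 6] / [4] / [8];  Q = [1, 4, 7] / [2, 6] / [3] / [5]
  Insert 3 (step 8): P = [1, 3, 7] / [2, 5] / [4, 6] / [8];  Q = [1, 4, 7] / [2, 6] / [3, 8] / [5]
Final shape: (3, 2, 2, 1).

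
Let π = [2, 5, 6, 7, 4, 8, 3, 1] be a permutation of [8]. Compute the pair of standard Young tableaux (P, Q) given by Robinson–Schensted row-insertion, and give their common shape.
P = [1, 3, 6, 7, 8] / [2] / [4] / [5];  Q = [1, 2, 3, 4, 6] / [5] / [7] / [8];  common shape = (5, 1, 1, 1)

Row-insert the values π_1, π_2, … into P one at a time, bumping the leftmost entry strictly greater than the inserted value down to the next row. The recording tableau Q records, in position (i, j), the step at which that cell was added to P.
  Insert 2 (step 1): P = [2];  Q = [1]
  Insert 5 (step 2): P = [2, 5];  Q = [1, 2]
  Insert 6 (step 3): P = [2, 5, 6];  Q = [1, 2, 3]
  Insert 7 (step 4): P = [2, 5, 6, 7];  Q = [1, 2, 3, 4]
  Insert 4 (step 5): P = [2, 4, 6, 7] / [5];  Q = [1, 2, 3, 4] / [5]
  Insert 8 (step 6): P = [2, 4, 6, 7, 8] / [5];  Q = [1, 2, 3, 4, 6] / [5]
  Insert 3 (step 7): P = [2, 3, 6, 7, 8] / [4] / [5];  Q = [1, 2, 3, 4, 6] / [5] / [7]
  Insert 1 (step 8): P = [1, 3, 6, 7, 8] / [2] / [4] / [5];  Q = [1, 2, 3, 4, 6] / [5] / [7] / [8]
Final shape: (5, 1, 1, 1).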